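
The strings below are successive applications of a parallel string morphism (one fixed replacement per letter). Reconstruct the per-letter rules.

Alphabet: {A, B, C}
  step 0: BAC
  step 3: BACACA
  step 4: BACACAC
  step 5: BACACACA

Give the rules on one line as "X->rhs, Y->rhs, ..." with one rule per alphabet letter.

  step 4 ⇒ step 5: BACACAC ⇒ BA·C·A·C·A·C·A
    A ↦ C
    B ↦ BA
    C ↦ A

A->C, B->BA, C->A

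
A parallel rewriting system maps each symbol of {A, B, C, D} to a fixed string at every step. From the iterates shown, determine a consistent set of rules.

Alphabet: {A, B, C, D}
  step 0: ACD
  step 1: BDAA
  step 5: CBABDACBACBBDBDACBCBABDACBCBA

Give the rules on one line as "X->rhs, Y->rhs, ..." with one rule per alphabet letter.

  step 0 ⇒ step 1: ACD ⇒ BD·A·A
    A ↦ BD
    C ↦ A
    D ↦ A
    B ↦ CB  (constrained at step 1)

A->BD, B->CB, C->A, D->A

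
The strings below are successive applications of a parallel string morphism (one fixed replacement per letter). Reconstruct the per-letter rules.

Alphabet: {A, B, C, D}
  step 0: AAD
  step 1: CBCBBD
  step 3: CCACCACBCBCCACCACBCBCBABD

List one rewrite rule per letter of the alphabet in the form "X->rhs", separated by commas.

A->CB, B->A, C->CCA, D->BD

  step 0 ⇒ step 1: AAD ⇒ CB·CB·BD
    A ↦ CB
    D ↦ BD
    B ↦ A  (constrained at step 1)
    C ↦ CCA  (constrained at step 1)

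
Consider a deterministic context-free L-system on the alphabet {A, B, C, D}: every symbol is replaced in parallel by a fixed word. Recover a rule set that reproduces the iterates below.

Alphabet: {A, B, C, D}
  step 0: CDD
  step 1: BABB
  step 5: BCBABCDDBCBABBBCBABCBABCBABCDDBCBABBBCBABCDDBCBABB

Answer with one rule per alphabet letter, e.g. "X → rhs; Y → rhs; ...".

A->DD, B->BC, C->BA, D->B

  step 0 ⇒ step 1: CDD ⇒ BA·B·B
    C ↦ BA
    D ↦ B
    A ↦ DD  (constrained at step 1)
    B ↦ BC  (constrained at step 1)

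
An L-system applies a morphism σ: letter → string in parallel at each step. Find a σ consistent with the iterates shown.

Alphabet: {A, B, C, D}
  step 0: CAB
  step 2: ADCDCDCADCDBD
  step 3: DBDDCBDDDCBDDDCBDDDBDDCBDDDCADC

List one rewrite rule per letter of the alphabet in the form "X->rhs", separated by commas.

  step 2 ⇒ step 3: ADCDCDCADCDBD ⇒ DBD·DC·BDD·DC·BDD·DC·BDD·DBD·DC·BDD·DC·A·DC
    A ↦ DBD
    B ↦ A
    C ↦ BDD
    D ↦ DC

A->DBD, B->A, C->BDD, D->DC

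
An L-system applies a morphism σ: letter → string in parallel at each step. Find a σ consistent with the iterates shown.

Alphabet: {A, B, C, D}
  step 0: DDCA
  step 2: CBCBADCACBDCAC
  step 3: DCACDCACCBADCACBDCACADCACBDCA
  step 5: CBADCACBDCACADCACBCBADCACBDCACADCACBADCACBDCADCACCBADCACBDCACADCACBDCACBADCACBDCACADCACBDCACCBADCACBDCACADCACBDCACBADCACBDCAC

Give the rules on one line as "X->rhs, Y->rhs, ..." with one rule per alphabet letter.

  step 2 ⇒ step 3: CBCBADCACBDCAC ⇒ DCA·C·DCA·C·CB·A·DCA·CB·DCA·C·A·DCA·CB·DCA
    A ↦ CB
    B ↦ C
    C ↦ DCA
    D ↦ A

A->CB, B->C, C->DCA, D->A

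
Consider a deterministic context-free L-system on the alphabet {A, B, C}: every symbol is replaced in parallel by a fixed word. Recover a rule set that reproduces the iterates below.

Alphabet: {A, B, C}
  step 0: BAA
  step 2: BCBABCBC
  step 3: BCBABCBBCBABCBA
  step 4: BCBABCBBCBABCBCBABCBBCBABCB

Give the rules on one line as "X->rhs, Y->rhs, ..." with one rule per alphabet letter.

  step 3 ⇒ step 4: BCBABCBBCBABCBA ⇒ BC·BA·BC·B·BC·BA·BC·BC·BA·BC·B·BC·BA·BC·B
    A ↦ B
    B ↦ BC
    C ↦ BA

A->B, B->BC, C->BA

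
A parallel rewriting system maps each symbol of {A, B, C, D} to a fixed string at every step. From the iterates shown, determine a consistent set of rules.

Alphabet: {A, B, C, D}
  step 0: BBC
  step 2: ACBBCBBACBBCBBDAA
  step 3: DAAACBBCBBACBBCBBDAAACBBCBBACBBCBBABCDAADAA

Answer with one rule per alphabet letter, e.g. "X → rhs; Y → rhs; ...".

  step 2 ⇒ step 3: ACBBCBBACBBCBBDAA ⇒ DAA·A·CBB·CBB·A·CBB·CBB·DAA·A·CBB·CBB·A·CBB·CBB·ABC·DAA·DAA
    A ↦ DAA
    B ↦ CBB
    C ↦ A
    D ↦ ABC

A->DAA, B->CBB, C->A, D->ABC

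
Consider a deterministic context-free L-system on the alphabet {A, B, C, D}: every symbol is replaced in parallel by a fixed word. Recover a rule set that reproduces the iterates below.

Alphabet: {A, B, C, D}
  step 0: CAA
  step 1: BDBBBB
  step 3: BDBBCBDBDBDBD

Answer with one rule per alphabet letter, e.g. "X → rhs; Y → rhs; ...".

  step 0 ⇒ step 1: CAA ⇒ BD·BB·BB
    A ↦ BB
    C ↦ BD
    B ↦ C  (constrained at step 1)
    D ↦ AB  (constrained at step 1)

A->BB, B->C, C->BD, D->AB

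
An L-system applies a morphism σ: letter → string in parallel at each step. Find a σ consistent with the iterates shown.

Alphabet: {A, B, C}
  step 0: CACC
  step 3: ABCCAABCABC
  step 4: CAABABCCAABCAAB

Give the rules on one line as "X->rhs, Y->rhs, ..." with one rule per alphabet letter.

A->C, B->A, C->AB

  step 3 ⇒ step 4: ABCCAABCABC ⇒ C·A·AB·AB·C·C·A·AB·C·A·AB
    A ↦ C
    B ↦ A
    C ↦ AB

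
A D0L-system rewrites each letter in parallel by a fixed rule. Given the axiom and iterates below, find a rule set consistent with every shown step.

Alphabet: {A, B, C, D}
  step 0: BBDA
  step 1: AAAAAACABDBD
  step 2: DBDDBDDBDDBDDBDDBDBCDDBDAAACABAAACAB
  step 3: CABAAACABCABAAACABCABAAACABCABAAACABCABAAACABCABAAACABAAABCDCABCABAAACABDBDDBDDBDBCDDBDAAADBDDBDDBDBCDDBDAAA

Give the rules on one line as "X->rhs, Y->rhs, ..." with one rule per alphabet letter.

A->DBD, B->AAA, C->BCD, D->CAB

  step 2 ⇒ step 3: DBDDBDDBDDBDDBDDBDBCDDBDAAACABAAACAB ⇒ CAB·AAA·CAB·CAB·AAA·CAB·CAB·AAA·CAB·CAB·AAA·CAB·CAB·AAA·CAB·CAB·AAA·CAB·AAA·BCD·CAB·CAB·AAA·CAB·DBD·DBD·DBD·BCD·DBD·AAA·DBD·DBD·DBD·BCD·DBD·AAA
    A ↦ DBD
    B ↦ AAA
    C ↦ BCD
    D ↦ CAB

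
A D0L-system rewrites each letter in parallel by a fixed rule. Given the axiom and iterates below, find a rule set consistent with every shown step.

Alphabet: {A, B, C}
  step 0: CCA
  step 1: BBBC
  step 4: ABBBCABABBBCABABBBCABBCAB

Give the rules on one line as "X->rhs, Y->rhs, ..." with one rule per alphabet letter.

  step 0 ⇒ step 1: CCA ⇒ B·B·BC
    A ↦ BC
    C ↦ B
    B ↦ AB  (constrained at step 1)

A->BC, B->AB, C->B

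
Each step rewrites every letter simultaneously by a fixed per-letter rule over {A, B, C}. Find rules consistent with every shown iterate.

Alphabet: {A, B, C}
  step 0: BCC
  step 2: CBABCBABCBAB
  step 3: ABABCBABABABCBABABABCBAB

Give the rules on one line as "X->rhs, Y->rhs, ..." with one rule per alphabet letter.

  step 2 ⇒ step 3: CBABCBABCBAB ⇒ AB·AB·CB·AB·AB·AB·CB·AB·AB·AB·CB·AB
    A ↦ CB
    B ↦ AB
    C ↦ AB

A->CB, B->AB, C->AB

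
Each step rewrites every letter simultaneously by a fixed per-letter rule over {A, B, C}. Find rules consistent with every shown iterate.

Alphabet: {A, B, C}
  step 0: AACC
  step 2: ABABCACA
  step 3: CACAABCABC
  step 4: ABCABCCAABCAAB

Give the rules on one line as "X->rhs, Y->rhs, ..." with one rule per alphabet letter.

A->C, B->A, C->AB

  step 3 ⇒ step 4: CACAABCABC ⇒ AB·C·AB·C·C·A·AB·C·A·AB
    A ↦ C
    B ↦ A
    C ↦ AB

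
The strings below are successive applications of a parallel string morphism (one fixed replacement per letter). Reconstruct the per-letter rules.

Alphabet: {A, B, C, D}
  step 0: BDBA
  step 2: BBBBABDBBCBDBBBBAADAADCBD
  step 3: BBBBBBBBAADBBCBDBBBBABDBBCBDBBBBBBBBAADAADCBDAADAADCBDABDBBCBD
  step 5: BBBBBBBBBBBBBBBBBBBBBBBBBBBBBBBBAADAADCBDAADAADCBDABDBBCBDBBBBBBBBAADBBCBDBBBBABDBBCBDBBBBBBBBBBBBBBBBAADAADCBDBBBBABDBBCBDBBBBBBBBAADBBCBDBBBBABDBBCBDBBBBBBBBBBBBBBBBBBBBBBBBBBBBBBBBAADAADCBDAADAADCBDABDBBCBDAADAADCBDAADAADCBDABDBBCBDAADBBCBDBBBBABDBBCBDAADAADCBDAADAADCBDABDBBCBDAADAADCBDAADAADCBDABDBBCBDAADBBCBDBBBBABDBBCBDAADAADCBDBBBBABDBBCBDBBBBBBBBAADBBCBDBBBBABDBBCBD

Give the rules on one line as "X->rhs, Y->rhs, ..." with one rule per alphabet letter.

  step 2 ⇒ step 3: BBBBABDBBCBDBBBBAADAADCBD ⇒ BB·BB·BB·BB·AAD·BB·CBD·BB·BB·ABD·BB·CBD·BB·BB·BB·BB·AAD·AAD·CBD·AAD·AAD·CBD·ABD·BB·CBD
    A ↦ AAD
    B ↦ BB
    C ↦ ABD
    D ↦ CBD

A->AAD, B->BB, C->ABD, D->CBD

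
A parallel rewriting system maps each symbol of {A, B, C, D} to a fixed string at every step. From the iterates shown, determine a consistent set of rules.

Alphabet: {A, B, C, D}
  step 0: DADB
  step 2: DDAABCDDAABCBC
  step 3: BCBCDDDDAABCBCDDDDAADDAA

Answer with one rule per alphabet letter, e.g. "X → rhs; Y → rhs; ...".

A->D, B->DD, C->AA, D->BC

  step 2 ⇒ step 3: DDAABCDDAABCBC ⇒ BC·BC·D·D·DD·AA·BC·BC·D·D·DD·AA·DD·AA
    A ↦ D
    B ↦ DD
    C ↦ AA
    D ↦ BC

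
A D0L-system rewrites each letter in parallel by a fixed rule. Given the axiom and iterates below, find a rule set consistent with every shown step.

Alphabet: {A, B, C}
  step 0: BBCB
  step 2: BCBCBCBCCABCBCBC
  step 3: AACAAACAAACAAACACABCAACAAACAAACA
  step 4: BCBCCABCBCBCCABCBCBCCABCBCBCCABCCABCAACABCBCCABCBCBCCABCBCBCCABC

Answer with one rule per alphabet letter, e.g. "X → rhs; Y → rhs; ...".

  step 3 ⇒ step 4: AACAAACAAACAAACACABCAACAAACAAACA ⇒ BC·BC·CA·BC·BC·BC·CA·BC·BC·BC·CA·BC·BC·BC·CA·BC·CA·BC·AA·CA·BC·BC·CA·BC·BC·BC·CA·BC·BC·BC·CA·BC
    A ↦ BC
    B ↦ AA
    C ↦ CA

A->BC, B->AA, C->CA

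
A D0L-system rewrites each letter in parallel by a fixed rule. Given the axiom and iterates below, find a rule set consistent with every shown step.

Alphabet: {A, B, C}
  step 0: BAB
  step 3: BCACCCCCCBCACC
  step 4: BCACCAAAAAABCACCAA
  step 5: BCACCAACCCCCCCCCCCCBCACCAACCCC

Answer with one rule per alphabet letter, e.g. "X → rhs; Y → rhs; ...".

  step 4 ⇒ step 5: BCACCAAAAAABCACCAA ⇒ BC·A·CC·A·A·CC·CC·CC·CC·CC·CC·BC·A·CC·A·A·CC·CC
    A ↦ CC
    B ↦ BC
    C ↦ A

A->CC, B->BC, C->A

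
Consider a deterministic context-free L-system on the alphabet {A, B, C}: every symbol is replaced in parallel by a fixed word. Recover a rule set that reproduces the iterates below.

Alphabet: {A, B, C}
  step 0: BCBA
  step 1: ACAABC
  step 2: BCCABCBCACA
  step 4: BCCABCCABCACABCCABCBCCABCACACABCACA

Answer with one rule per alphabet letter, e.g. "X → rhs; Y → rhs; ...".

  step 1 ⇒ step 2: ACAABC ⇒ BC·CA·BC·BC·A·CA
    A ↦ BC
    B ↦ A
    C ↦ CA

A->BC, B->A, C->CA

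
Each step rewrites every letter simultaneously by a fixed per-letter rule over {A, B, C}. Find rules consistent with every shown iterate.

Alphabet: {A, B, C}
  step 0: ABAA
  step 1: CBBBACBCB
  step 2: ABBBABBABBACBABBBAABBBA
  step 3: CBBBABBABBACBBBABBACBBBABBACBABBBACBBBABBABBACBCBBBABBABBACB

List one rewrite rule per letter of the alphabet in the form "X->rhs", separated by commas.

  step 2 ⇒ step 3: ABBBABBABBACBABBBAABBBA ⇒ CB·BBA·BBA·BBA·CB·BBA·BBA·CB·BBA·BBA·CB·AB·BBA·CB·BBA·BBA·BBA·CB·CB·BBA·BBA·BBA·CB
    A ↦ CB
    B ↦ BBA
    C ↦ AB

A->CB, B->BBA, C->AB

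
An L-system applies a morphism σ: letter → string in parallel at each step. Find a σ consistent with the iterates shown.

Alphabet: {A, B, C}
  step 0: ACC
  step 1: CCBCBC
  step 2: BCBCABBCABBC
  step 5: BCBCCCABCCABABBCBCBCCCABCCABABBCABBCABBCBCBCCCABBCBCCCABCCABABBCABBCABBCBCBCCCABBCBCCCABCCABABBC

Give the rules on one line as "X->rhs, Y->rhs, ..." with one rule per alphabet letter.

  step 1 ⇒ step 2: CCBCBC ⇒ BC·BC·AB·BC·AB·BC
    B ↦ AB
    C ↦ BC
  step 0 ⇒ step 1: ACC ⇒ CC·BC·BC
    A ↦ CC

A->CC, B->AB, C->BC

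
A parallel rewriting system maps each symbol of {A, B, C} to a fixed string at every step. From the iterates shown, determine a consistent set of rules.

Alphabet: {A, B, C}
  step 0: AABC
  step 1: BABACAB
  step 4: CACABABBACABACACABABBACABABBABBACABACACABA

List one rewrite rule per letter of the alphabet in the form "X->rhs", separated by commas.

A->BA, B->CA, C->B

  step 0 ⇒ step 1: AABC ⇒ BA·BA·CA·B
    A ↦ BA
    B ↦ CA
    C ↦ B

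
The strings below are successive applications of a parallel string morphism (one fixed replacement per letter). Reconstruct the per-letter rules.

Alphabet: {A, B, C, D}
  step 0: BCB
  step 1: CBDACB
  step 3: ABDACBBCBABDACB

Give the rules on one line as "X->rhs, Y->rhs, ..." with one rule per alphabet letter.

  step 0 ⇒ step 1: BCB ⇒ CB·DA·CB
    B ↦ CB
    C ↦ DA
    A ↦ B  (constrained at step 1)
    D ↦ A  (constrained at step 1)

A->B, B->CB, C->DA, D->A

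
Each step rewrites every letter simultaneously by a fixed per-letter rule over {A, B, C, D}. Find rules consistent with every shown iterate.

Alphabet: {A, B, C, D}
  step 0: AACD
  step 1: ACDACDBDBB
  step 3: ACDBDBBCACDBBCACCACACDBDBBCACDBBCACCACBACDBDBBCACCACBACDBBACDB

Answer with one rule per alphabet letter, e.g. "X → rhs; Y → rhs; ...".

A->ACD, B->CAC, C->B, D->DBB

  step 0 ⇒ step 1: AACD ⇒ ACD·ACD·B·DBB
    A ↦ ACD
    C ↦ B
    D ↦ DBB
    B ↦ CAC  (constrained at step 1)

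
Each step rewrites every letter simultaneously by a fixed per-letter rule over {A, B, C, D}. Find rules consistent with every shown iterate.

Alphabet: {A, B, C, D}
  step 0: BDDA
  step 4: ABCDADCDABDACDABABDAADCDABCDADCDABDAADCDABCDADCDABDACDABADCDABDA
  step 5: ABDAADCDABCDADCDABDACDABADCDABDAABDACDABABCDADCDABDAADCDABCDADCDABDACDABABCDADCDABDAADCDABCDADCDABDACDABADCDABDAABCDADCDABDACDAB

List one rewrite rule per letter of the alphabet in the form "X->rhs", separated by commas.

A->AB, B->DA, C->AD, D->CD

  step 4 ⇒ step 5: ABCDADCDABDACDABABDAADCDABCDADCDABDAADCDABCDADCDABDACDABADCDABDA ⇒ AB·DA·AD·CD·AB·CD·AD·CD·AB·DA·CD·AB·AD·CD·AB·DA·AB·DA·CD·AB·AB·CD·AD·CD·AB·DA·AD·CD·AB·CD·AD·CD·AB·DA·CD·AB·AB·CD·AD·CD·AB·DA·AD·CD·AB·CD·AD·CD·AB·DA·CD·AB·AD·CD·AB·DA·AB·CD·AD·CD·AB·DA·CD·AB
    A ↦ AB
    B ↦ DA
    C ↦ AD
    D ↦ CD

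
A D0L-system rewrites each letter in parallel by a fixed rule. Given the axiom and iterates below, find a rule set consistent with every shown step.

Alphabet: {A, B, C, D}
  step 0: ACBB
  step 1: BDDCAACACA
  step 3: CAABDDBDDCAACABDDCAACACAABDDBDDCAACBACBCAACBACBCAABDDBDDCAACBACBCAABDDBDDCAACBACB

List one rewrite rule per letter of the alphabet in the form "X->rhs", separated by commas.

A->BDD, B->CA, C->CAA, D->ACB

  step 0 ⇒ step 1: ACBB ⇒ BDD·CAA·CA·CA
    A ↦ BDD
    B ↦ CA
    C ↦ CAA
    D ↦ ACB  (constrained at step 1)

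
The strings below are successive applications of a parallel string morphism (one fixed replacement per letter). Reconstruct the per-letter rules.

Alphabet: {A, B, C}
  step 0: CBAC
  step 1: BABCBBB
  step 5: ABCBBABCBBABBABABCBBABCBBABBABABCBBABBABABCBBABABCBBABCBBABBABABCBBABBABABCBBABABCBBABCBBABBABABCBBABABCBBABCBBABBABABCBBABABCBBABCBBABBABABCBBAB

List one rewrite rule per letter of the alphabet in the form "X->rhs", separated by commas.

  step 0 ⇒ step 1: CBAC ⇒ B·AB·CBB·B
    A ↦ CBB
    B ↦ AB
    C ↦ B

A->CBB, B->AB, C->B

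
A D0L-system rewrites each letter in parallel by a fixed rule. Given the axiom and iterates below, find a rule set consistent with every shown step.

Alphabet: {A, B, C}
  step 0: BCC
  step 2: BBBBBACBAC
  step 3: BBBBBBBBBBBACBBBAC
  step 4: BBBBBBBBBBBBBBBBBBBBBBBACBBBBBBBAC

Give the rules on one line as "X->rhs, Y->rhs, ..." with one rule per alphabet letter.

A->B, B->BB, C->AC

  step 3 ⇒ step 4: BBBBBBBBBBBACBBBAC ⇒ BB·BB·BB·BB·BB·BB·BB·BB·BB·BB·BB·B·AC·BB·BB·BB·B·AC
    A ↦ B
    B ↦ BB
    C ↦ AC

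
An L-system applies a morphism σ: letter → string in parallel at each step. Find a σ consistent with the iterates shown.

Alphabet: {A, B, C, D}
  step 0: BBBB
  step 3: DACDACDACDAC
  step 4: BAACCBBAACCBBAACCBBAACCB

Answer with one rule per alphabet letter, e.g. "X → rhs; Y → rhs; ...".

  step 3 ⇒ step 4: DACDACDACDAC ⇒ BA·AC·CB·BA·AC·CB·BA·AC·CB·BA·AC·CB
    A ↦ AC
    C ↦ CB
    D ↦ BA
    B ↦ D  (constrained at step 0)

A->AC, B->D, C->CB, D->BA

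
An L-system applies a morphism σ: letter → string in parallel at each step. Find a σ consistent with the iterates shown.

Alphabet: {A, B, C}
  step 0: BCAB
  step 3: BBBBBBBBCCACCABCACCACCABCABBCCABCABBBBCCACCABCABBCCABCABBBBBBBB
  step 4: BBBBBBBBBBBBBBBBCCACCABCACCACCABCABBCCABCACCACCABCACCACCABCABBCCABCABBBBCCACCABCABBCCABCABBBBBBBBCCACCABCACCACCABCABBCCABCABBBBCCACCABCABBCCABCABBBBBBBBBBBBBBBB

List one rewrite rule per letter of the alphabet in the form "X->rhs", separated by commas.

A->BCA, B->BB, C->CCA

  step 3 ⇒ step 4: BBBBBBBBCCACCABCACCACCABCABBCCABCABBBBCCACCABCABBCCABCABBBBBBBB ⇒ BB·BB·BB·BB·BB·BB·BB·BB·CCA·CCA·BCA·CCA·CCA·BCA·BB·CCA·BCA·CCA·CCA·BCA·CCA·CCA·BCA·BB·CCA·BCA·BB·BB·CCA·CCA·BCA·BB·CCA·BCA·BB·BB·BB·BB·CCA·CCA·BCA·CCA·CCA·BCA·BB·CCA·BCA·BB·BB·CCA·CCA·BCA·BB·CCA·BCA·BB·BB·BB·BB·BB·BB·BB·BB
    A ↦ BCA
    B ↦ BB
    C ↦ CCA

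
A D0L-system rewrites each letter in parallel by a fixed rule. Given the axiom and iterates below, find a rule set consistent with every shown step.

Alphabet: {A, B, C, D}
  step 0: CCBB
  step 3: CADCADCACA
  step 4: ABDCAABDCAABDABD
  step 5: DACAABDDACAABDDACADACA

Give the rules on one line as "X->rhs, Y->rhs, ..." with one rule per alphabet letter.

A->D, B->A, C->AB, D->CA

  step 4 ⇒ step 5: ABDCAABDCAABDABD ⇒ D·A·CA·AB·D·D·A·CA·AB·D·D·A·CA·D·A·CA
    A ↦ D
    B ↦ A
    C ↦ AB
    D ↦ CA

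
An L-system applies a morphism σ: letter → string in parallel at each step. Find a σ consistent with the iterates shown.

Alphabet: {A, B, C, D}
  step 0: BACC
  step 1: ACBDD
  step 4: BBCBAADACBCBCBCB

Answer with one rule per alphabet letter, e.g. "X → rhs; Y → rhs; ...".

A->CB, B->A, C->D, D->BB

  step 0 ⇒ step 1: BACC ⇒ A·CB·D·D
    A ↦ CB
    B ↦ A
    C ↦ D
    D ↦ BB  (constrained at step 1)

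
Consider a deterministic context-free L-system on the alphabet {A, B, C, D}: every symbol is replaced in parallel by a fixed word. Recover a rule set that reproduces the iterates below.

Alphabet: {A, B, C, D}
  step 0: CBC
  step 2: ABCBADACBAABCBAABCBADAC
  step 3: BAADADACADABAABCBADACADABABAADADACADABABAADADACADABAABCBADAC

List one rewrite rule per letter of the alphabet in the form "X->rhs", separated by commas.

  step 2 ⇒ step 3: ABCBADACBAABCBAABCBADAC ⇒ BA·ADA·DAC·ADA·BA·ABC·BA·DAC·ADA·BA·BA·ADA·DAC·ADA·BA·BA·ADA·DAC·ADA·BA·ABC·BA·DAC
    A ↦ BA
    B ↦ ADA
    C ↦ DAC
    D ↦ ABC

A->BA, B->ADA, C->DAC, D->ABC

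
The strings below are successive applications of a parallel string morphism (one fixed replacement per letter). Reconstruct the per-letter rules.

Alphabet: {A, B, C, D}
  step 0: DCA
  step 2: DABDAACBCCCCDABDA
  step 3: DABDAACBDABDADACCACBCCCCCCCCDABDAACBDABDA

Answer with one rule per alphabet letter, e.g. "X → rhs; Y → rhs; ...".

A->DA, B->ACB, C->CC, D->DAB

  step 2 ⇒ step 3: DABDAACBCCCCDABDA ⇒ DAB·DA·ACB·DAB·DA·DA·CC·ACB·CC·CC·CC·CC·DAB·DA·ACB·DAB·DA
    A ↦ DA
    B ↦ ACB
    C ↦ CC
    D ↦ DAB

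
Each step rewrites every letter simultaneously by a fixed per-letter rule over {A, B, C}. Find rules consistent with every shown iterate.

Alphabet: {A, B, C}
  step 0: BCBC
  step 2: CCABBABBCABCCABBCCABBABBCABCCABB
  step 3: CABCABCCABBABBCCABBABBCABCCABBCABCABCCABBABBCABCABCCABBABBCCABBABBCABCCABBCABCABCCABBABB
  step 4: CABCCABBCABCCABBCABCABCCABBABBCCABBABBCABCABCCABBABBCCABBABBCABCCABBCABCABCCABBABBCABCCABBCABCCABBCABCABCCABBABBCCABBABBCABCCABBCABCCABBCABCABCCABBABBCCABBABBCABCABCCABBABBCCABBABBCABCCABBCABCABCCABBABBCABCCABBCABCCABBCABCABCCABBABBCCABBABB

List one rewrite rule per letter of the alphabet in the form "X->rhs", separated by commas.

A->CC, B->ABB, C->CAB

  step 3 ⇒ step 4: CABCABCCABBABBCCABBABBCABCCABBCABCABCCABBABBCABCABCCABBABBCCABBABBCABCCABBCABCABCCABBABB ⇒ CAB·CC·ABB·CAB·CC·ABB·CAB·CAB·CC·ABB·ABB·CC·ABB·ABB·CAB·CAB·CC·ABB·ABB·CC·ABB·ABB·CAB·CC·ABB·CAB·CAB·CC·ABB·ABB·CAB·CC·ABB·CAB·CC·ABB·CAB·CAB·CC·ABB·ABB·CC·ABB·ABB·CAB·CC·ABB·CAB·CC·ABB·CAB·CAB·CC·ABB·ABB·CC·ABB·ABB·CAB·CAB·CC·ABB·ABB·CC·ABB·ABB·CAB·CC·ABB·CAB·CAB·CC·ABB·ABB·CAB·CC·ABB·CAB·CC·ABB·CAB·CAB·CC·ABB·ABB·CC·ABB·ABB
    A ↦ CC
    B ↦ ABB
    C ↦ CAB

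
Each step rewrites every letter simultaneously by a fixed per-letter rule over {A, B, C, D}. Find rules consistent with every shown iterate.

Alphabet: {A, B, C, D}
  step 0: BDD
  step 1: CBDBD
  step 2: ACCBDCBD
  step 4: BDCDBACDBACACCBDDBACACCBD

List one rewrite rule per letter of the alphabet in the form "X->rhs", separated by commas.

A->DB, B->C, C->AC, D->BD

  step 1 ⇒ step 2: CBDBD ⇒ AC·C·BD·C·BD
    B ↦ C
    C ↦ AC
    D ↦ BD
    A ↦ DB  (constrained at step 2)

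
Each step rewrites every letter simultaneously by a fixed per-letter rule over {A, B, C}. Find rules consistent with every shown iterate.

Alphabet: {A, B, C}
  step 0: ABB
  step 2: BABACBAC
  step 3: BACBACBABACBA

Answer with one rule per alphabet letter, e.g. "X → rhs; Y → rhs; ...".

A->C, B->BA, C->BA

  step 2 ⇒ step 3: BABACBAC ⇒ BA·C·BA·C·BA·BA·C·BA
    A ↦ C
    B ↦ BA
    C ↦ BA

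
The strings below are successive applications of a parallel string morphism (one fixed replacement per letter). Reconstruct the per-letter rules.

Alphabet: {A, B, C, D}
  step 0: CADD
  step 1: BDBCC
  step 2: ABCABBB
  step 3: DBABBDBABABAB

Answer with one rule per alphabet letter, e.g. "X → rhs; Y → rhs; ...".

  step 2 ⇒ step 3: ABCABBB ⇒ DB·AB·B·DB·AB·AB·AB
    A ↦ DB
    B ↦ AB
    C ↦ B
  step 0 ⇒ step 1: CADD ⇒ B·DB·C·C
    D ↦ C

A->DB, B->AB, C->B, D->C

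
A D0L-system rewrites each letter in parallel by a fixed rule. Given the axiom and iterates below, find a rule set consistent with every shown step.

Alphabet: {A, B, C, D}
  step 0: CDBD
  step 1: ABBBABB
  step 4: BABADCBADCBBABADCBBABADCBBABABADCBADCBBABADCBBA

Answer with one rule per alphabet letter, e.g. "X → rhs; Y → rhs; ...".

  step 0 ⇒ step 1: CDBD ⇒ A·BB·BA·BB
    B ↦ BA
    C ↦ A
    D ↦ BB
    A ↦ DC  (constrained at step 1)

A->DC, B->BA, C->A, D->BB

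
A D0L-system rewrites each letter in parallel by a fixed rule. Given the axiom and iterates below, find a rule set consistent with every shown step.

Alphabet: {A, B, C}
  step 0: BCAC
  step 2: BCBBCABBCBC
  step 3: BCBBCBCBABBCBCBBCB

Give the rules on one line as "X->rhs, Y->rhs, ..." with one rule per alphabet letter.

  step 2 ⇒ step 3: BCBBCABBCBC ⇒ BC·B·BC·BC·B·AB·BC·BC·B·BC·B
    A ↦ AB
    B ↦ BC
    C ↦ B

A->AB, B->BC, C->B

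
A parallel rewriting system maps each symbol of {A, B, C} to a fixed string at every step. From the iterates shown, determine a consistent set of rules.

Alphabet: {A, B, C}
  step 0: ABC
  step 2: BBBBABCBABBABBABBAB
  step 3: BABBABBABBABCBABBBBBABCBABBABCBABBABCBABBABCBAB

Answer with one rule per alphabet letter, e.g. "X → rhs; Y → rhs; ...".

  step 2 ⇒ step 3: BBBBABCBABBABBABBAB ⇒ BAB·BAB·BAB·BAB·C·BAB·BBB·BAB·C·BAB·BAB·C·BAB·BAB·C·BAB·BAB·C·BAB
    A ↦ C
    B ↦ BAB
    C ↦ BBB

A->C, B->BAB, C->BBB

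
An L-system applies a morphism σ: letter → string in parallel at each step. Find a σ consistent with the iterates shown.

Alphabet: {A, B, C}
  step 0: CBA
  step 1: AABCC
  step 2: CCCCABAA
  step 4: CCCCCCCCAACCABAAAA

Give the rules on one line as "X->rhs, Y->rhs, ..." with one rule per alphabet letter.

  step 1 ⇒ step 2: AABCC ⇒ CC·CC·AB·A·A
    A ↦ CC
    B ↦ AB
    C ↦ A

A->CC, B->AB, C->A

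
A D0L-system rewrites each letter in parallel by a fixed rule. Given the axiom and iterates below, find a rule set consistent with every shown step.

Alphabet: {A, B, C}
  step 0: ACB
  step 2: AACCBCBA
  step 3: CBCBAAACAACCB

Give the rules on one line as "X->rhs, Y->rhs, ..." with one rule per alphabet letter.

A->CB, B->AC, C->A

  step 2 ⇒ step 3: AACCBCBA ⇒ CB·CB·A·A·AC·A·AC·CB
    A ↦ CB
    B ↦ AC
    C ↦ A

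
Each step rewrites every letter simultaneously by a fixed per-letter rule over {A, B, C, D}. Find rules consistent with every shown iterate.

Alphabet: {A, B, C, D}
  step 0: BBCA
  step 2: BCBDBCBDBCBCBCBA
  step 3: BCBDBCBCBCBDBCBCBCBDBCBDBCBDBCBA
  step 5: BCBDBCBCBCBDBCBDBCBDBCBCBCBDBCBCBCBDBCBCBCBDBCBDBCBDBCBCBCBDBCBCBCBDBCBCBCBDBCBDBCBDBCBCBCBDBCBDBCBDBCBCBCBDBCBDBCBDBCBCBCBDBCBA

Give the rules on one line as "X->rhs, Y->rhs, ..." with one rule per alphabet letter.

A->BA, B->BC, C->BD, D->BC

  step 2 ⇒ step 3: BCBDBCBDBCBCBCBA ⇒ BC·BD·BC·BC·BC·BD·BC·BC·BC·BD·BC·BD·BC·BD·BC·BA
    A ↦ BA
    B ↦ BC
    C ↦ BD
    D ↦ BC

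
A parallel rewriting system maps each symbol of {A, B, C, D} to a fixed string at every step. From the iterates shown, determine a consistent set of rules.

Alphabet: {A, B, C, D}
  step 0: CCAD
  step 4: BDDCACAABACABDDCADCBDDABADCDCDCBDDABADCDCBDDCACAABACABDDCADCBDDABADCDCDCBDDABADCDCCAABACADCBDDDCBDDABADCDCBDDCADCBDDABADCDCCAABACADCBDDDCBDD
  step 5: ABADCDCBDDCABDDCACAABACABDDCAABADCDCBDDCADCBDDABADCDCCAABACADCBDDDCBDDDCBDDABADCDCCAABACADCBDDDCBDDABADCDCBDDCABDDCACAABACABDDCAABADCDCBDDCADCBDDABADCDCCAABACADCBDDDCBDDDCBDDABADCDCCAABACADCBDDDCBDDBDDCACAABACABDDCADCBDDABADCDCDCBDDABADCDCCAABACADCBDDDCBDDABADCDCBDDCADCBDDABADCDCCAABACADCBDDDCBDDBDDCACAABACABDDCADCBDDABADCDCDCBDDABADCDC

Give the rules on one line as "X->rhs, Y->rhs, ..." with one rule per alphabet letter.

A->CA, B->ABA, C->BDD, D->DC

  step 4 ⇒ step 5: BDDCACAABACABDDCADCBDDABADCDCDCBDDABADCDCBDDCACAABACABDDCADCBDDABADCDCDCBDDABADCDCCAABACADCBDDDCBDDABADCDCBDDCADCBDDABADCDCCAABACADCBDDDCBDD ⇒ ABA·DC·DC·BDD·CA·BDD·CA·CA·ABA·CA·BDD·CA·ABA·DC·DC·BDD·CA·DC·BDD·ABA·DC·DC·CA·ABA·CA·DC·BDD·DC·BDD·DC·BDD·ABA·DC·DC·CA·ABA·CA·DC·BDD·DC·BDD·ABA·DC·DC·BDD·CA·BDD·CA·CA·ABA·CA·BDD·CA·ABA·DC·DC·BDD·CA·DC·BDD·ABA·DC·DC·CA·ABA·CA·DC·BDD·DC·BDD·DC·BDD·ABA·DC·DC·CA·ABA·CA·DC·BDD·DC·BDD·BDD·CA·CA·ABA·CA·BDD·CA·DC·BDD·ABA·DC·DC·DC·BDD·ABA·DC·DC·CA·ABA·CA·DC·BDD·DC·BDD·ABA·DC·DC·BDD·CA·DC·BDD·ABA·DC·DC·CA·ABA·CA·DC·BDD·DC·BDD·BDD·CA·CA·ABA·CA·BDD·CA·DC·BDD·ABA·DC·DC·DC·BDD·ABA·DC·DC
    A ↦ CA
    B ↦ ABA
    C ↦ BDD
    D ↦ DC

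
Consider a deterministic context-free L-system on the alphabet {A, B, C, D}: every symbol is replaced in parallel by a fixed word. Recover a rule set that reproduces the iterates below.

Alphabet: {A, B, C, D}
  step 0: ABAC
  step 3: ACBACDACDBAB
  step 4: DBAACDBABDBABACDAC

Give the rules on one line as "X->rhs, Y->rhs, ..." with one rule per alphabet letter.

A->D, B->AC, C->BA, D->B

  step 3 ⇒ step 4: ACBACDACDBAB ⇒ D·BA·AC·D·BA·B·D·BA·B·AC·D·AC
    A ↦ D
    B ↦ AC
    C ↦ BA
    D ↦ B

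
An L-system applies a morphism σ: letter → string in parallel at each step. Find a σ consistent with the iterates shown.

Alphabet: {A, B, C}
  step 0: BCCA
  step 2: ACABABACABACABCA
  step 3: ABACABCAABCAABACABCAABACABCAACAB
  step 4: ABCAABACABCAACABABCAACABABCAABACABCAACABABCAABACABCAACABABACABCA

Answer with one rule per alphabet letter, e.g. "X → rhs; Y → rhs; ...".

A->AB, B->CA, C->AC

  step 3 ⇒ step 4: ABACABCAABCAABACABCAABACABCAACAB ⇒ AB·CA·AB·AC·AB·CA·AC·AB·AB·CA·AC·AB·AB·CA·AB·AC·AB·CA·AC·AB·AB·CA·AB·AC·AB·CA·AC·AB·AB·AC·AB·CA
    A ↦ AB
    B ↦ CA
    C ↦ AC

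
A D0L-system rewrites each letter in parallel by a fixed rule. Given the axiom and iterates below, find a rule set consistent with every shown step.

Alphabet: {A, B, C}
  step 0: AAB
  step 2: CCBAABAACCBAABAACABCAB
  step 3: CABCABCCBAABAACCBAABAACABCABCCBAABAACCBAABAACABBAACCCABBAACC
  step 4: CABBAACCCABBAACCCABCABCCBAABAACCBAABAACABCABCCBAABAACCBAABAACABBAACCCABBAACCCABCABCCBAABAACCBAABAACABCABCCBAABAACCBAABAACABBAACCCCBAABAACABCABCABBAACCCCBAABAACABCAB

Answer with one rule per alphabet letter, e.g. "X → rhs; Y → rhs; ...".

A->BAA, B->CC, C->CAB

  step 3 ⇒ step 4: CABCABCCBAABAACCBAABAACABCABCCBAABAACCBAABAACABBAACCCABBAACC ⇒ CAB·BAA·CC·CAB·BAA·CC·CAB·CAB·CC·BAA·BAA·CC·BAA·BAA·CAB·CAB·CC·BAA·BAA·CC·BAA·BAA·CAB·BAA·CC·CAB·BAA·CC·CAB·CAB·CC·BAA·BAA·CC·BAA·BAA·CAB·CAB·CC·BAA·BAA·CC·BAA·BAA·CAB·BAA·CC·CC·BAA·BAA·CAB·CAB·CAB·BAA·CC·CC·BAA·BAA·CAB·CAB
    A ↦ BAA
    B ↦ CC
    C ↦ CAB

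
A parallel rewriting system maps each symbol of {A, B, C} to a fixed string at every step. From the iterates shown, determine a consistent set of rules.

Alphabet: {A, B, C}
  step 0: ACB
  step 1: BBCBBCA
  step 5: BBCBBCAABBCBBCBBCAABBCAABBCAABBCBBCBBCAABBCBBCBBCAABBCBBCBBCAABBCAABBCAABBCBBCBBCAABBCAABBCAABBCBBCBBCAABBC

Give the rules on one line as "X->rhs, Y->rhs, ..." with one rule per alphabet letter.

  step 0 ⇒ step 1: ACB ⇒ BBC·BBC·A
    A ↦ BBC
    B ↦ A
    C ↦ BBC

A->BBC, B->A, C->BBC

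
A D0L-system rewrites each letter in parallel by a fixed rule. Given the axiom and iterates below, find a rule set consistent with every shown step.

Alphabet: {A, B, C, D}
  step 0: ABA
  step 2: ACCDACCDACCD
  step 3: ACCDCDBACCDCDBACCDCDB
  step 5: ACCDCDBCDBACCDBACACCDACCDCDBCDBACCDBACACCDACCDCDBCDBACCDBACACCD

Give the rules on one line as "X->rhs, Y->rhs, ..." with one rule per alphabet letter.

  step 2 ⇒ step 3: ACCDACCDACCD ⇒ AC·CD·CD·B·AC·CD·CD·B·AC·CD·CD·B
    A ↦ AC
    C ↦ CD
    D ↦ B
    B ↦ AC  (constrained at step 0)

A->AC, B->AC, C->CD, D->B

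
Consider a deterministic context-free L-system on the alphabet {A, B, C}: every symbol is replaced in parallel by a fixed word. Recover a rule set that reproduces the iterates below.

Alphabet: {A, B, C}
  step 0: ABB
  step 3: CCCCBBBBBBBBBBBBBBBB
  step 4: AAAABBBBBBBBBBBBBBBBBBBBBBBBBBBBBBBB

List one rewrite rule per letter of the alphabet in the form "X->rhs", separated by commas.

  step 3 ⇒ step 4: CCCCBBBBBBBBBBBBBBBB ⇒ A·A·A·A·BB·BB·BB·BB·BB·BB·BB·BB·BB·BB·BB·BB·BB·BB·BB·BB
    B ↦ BB
    C ↦ A
    A ↦ CC  (constrained at step 0)

A->CC, B->BB, C->A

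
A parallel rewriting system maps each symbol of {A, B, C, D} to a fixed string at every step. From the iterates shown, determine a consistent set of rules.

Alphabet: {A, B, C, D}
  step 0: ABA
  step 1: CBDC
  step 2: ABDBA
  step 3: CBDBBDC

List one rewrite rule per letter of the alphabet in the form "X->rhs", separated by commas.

A->C, B->BD, C->A, D->B

  step 2 ⇒ step 3: ABDBA ⇒ C·BD·B·BD·C
    A ↦ C
    B ↦ BD
    D ↦ B
  step 1 ⇒ step 2: CBDC ⇒ A·BD·B·A
    C ↦ A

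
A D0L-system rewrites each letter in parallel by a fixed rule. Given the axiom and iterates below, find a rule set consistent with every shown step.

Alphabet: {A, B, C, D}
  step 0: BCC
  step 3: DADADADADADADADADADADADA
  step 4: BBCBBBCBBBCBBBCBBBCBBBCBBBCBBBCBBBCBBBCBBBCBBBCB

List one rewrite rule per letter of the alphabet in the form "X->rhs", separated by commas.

A->CB, B->DA, C->DA, D->BB

  step 3 ⇒ step 4: DADADADADADADADADADADADA ⇒ BB·CB·BB·CB·BB·CB·BB·CB·BB·CB·BB·CB·BB·CB·BB·CB·BB·CB·BB·CB·BB·CB·BB·CB
    A ↦ CB
    D ↦ BB
    B ↦ DA  (constrained at step 0)
    C ↦ DA  (constrained at step 0)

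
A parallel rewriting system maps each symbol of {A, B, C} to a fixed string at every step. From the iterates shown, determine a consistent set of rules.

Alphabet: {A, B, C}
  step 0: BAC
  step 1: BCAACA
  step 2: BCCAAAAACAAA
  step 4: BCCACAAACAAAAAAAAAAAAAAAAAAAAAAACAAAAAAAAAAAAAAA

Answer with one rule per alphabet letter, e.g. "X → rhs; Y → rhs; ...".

A->AA, B->BC, C->CA

  step 1 ⇒ step 2: BCAACA ⇒ BC·CA·AA·AA·CA·AA
    A ↦ AA
    B ↦ BC
    C ↦ CA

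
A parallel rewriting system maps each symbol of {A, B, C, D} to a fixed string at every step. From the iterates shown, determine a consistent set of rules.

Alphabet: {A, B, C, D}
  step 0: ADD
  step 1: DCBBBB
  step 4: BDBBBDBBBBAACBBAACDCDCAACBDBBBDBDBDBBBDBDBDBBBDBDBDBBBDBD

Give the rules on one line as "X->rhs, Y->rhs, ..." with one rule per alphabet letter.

  step 0 ⇒ step 1: ADD ⇒ DC·BB·BB
    A ↦ DC
    D ↦ BB
    B ↦ BD  (constrained at step 1)
    C ↦ AAC  (constrained at step 1)

A->DC, B->BD, C->AAC, D->BB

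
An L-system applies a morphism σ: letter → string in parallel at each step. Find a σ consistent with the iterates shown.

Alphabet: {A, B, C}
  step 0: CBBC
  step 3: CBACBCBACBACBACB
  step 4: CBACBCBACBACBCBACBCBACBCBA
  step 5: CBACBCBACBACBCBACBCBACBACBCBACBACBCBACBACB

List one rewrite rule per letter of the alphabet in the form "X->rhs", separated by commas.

  step 4 ⇒ step 5: CBACBCBACBACBCBACBCBACBCBA ⇒ CB·A·CB·CB·A·CB·A·CB·CB·A·CB·CB·A·CB·A·CB·CB·A·CB·A·CB·CB·A·CB·A·CB
    A ↦ CB
    B ↦ A
    C ↦ CB

A->CB, B->A, C->CB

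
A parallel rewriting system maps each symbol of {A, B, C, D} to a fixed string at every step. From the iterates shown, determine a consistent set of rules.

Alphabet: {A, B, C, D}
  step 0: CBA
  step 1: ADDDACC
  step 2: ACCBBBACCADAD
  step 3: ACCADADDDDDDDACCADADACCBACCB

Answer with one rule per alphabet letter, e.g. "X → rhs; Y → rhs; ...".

  step 2 ⇒ step 3: ACCBBBACCADAD ⇒ ACC·AD·AD·DD·DD·DD·ACC·AD·AD·ACC·B·ACC·B
    A ↦ ACC
    B ↦ DD
    C ↦ AD
    D ↦ B

A->ACC, B->DD, C->AD, D->B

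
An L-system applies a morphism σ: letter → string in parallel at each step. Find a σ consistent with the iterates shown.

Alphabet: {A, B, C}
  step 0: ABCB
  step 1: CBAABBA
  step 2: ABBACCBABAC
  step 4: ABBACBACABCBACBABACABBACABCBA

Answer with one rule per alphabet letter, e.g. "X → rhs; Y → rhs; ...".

  step 1 ⇒ step 2: CBAABBA ⇒ AB·BA·C·C·BA·BA·C
    A ↦ C
    B ↦ BA
    C ↦ AB

A->C, B->BA, C->AB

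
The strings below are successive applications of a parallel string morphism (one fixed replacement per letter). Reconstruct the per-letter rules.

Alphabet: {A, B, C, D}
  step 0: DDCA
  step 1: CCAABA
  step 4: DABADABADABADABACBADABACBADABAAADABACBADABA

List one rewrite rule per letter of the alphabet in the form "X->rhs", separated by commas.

A->BA, B->DA, C->AA, D->C

  step 0 ⇒ step 1: DDCA ⇒ C·C·AA·BA
    A ↦ BA
    C ↦ AA
    D ↦ C
    B ↦ DA  (constrained at step 1)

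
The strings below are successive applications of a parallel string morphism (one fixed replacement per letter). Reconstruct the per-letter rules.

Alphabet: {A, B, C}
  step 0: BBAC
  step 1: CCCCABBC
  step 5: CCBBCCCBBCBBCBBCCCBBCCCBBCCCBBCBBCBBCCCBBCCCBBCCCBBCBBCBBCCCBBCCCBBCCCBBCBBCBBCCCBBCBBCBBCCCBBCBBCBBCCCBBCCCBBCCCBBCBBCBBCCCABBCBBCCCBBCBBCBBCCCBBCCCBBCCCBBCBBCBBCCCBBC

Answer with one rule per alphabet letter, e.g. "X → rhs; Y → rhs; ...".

  step 0 ⇒ step 1: BBAC ⇒ C·C·CCA·BBC
    A ↦ CCA
    B ↦ C
    C ↦ BBC

A->CCA, B->C, C->BBC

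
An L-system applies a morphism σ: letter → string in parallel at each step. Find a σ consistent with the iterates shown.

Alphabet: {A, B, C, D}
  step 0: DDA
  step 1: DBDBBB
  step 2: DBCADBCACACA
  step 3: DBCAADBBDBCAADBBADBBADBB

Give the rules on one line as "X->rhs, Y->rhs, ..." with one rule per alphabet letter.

A->BB, B->CA, C->AD, D->DB

  step 2 ⇒ step 3: DBCADBCACACA ⇒ DB·CA·AD·BB·DB·CA·AD·BB·AD·BB·AD·BB
    A ↦ BB
    B ↦ CA
    C ↦ AD
    D ↦ DB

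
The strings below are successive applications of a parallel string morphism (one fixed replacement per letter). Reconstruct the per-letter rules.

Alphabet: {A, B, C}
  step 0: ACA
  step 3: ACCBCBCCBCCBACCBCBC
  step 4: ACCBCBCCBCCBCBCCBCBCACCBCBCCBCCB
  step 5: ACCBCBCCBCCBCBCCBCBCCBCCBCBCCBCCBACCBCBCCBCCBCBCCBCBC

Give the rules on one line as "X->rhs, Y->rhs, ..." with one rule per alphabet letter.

A->AC, B->C, C->CB

  step 4 ⇒ step 5: ACCBCBCCBCCBCBCCBCBCACCBCBCCBCCB ⇒ AC·CB·CB·C·CB·C·CB·CB·C·CB·CB·C·CB·C·CB·CB·C·CB·C·CB·AC·CB·CB·C·CB·C·CB·CB·C·CB·CB·C
    A ↦ AC
    B ↦ C
    C ↦ CB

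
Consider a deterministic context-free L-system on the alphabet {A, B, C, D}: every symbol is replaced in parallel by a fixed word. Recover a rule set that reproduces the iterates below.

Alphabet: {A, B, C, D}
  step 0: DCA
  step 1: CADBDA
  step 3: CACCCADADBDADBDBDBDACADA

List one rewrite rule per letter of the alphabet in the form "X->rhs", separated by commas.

A->DA, B->CC, C->DB, D->CA

  step 0 ⇒ step 1: DCA ⇒ CA·DB·DA
    A ↦ DA
    C ↦ DB
    D ↦ CA
    B ↦ CC  (constrained at step 1)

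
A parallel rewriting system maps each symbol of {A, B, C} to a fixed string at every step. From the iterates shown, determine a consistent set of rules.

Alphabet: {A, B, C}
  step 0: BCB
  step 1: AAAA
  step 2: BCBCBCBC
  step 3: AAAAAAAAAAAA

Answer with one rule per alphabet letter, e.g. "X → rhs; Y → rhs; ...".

  step 2 ⇒ step 3: BCBCBCBC ⇒ A·AA·A·AA·A·AA·A·AA
    B ↦ A
    C ↦ AA
  step 1 ⇒ step 2: AAAA ⇒ BC·BC·BC·BC
    A ↦ BC

A->BC, B->A, C->AA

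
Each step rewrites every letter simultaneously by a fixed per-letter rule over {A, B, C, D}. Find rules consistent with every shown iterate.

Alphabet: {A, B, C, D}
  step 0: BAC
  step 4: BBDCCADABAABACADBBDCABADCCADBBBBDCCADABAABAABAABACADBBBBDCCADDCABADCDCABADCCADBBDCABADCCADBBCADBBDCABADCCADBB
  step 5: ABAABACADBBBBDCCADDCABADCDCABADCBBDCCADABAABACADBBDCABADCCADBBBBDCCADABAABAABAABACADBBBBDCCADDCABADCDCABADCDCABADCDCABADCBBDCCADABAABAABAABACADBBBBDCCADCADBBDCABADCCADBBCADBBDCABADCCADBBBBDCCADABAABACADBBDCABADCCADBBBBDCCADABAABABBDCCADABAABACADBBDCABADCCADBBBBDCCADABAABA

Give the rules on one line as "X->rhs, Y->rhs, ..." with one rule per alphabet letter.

  step 4 ⇒ step 5: BBDCCADABAABACADBBDCABADCCADBBBBDCCADABAABAABAABACADBBBBDCCADDCABADCDCABADCCADBBDCABADCCADBBCADBBDCABADCCADBB ⇒ ABA·ABA·CAD·BB·BB·DC·CAD·DC·ABA·DC·DC·ABA·DC·BB·DC·CAD·ABA·ABA·CAD·BB·DC·ABA·DC·CAD·BB·BB·DC·CAD·ABA·ABA·ABA·ABA·CAD·BB·BB·DC·CAD·DC·ABA·DC·DC·ABA·DC·DC·ABA·DC·DC·ABA·DC·BB·DC·CAD·ABA·ABA·ABA·ABA·CAD·BB·BB·DC·CAD·CAD·BB·DC·ABA·DC·CAD·BB·CAD·BB·DC·ABA·DC·CAD·BB·BB·DC·CAD·ABA·ABA·CAD·BB·DC·ABA·DC·CAD·BB·BB·DC·CAD·ABA·ABA·BB·DC·CAD·ABA·ABA·CAD·BB·DC·ABA·DC·CAD·BB·BB·DC·CAD·ABA·ABA
    A ↦ DC
    B ↦ ABA
    C ↦ BB
    D ↦ CAD

A->DC, B->ABA, C->BB, D->CAD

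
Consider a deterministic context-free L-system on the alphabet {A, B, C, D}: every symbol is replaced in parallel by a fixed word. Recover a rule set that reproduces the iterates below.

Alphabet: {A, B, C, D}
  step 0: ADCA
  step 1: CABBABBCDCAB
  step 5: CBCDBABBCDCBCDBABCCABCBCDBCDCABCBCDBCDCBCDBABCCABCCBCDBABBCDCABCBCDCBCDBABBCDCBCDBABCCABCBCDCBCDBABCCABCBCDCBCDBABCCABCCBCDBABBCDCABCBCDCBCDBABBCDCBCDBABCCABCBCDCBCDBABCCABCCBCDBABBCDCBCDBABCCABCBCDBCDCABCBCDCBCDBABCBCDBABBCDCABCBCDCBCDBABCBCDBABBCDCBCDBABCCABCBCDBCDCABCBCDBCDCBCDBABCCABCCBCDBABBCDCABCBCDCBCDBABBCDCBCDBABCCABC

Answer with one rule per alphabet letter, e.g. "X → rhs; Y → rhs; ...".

A->CAB, B->C, C->BCD, D->BAB

  step 0 ⇒ step 1: ADCA ⇒ CAB·BAB·BCD·CAB
    A ↦ CAB
    C ↦ BCD
    D ↦ BAB
    B ↦ C  (constrained at step 1)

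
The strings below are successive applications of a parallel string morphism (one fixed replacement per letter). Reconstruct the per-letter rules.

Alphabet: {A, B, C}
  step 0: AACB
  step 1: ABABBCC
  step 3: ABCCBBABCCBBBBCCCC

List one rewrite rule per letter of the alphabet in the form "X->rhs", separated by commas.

  step 0 ⇒ step 1: AACB ⇒ AB·AB·B·CC
    A ↦ AB
    B ↦ CC
    C ↦ B

A->AB, B->CC, C->B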